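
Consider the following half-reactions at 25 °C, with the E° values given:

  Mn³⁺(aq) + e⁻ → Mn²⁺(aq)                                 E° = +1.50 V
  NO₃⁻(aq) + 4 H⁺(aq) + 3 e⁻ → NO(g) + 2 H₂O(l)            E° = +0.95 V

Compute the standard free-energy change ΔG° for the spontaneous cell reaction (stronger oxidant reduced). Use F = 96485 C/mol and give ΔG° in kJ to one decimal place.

Mn³⁺/Mn²⁺ (E° = +1.50 V) is the cathode; NO₃⁻/NO (E° = +0.95 V) is the anode, so E°cell = +0.55 V.
Balancing electrons gives n = 3 (lcm of 1 and 3).
ΔG° = −nFE° = −(3)(96485)(+0.55) = -159,200 J = -159.2 kJ.

-159.2 kJ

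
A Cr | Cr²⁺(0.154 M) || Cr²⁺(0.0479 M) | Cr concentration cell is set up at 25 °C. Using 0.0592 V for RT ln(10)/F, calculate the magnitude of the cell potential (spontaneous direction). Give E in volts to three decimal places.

For a concentration cell E°cell = 0. The 0.154 M side is the cathode (reduction is favoured where [Cr²⁺] is higher).
With n = 2, E = −(0.0592/2) log([Cr²⁺]ₐₙ/[Cr²⁺]꜀ₐₜ) = −(0.0592/2) log(0.0479/0.154) = −(0.0592/2)(-0.507) = +0.015 V.

+0.015 V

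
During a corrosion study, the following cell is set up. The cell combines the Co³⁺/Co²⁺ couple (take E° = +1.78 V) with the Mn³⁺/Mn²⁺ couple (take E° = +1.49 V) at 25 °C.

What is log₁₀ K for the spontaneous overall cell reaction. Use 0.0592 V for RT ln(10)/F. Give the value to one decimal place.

4.9

Cathode: Co³⁺/Co²⁺; anode: Mn³⁺/Mn²⁺. E°cell = +0.29 V, n = 1.
log K = nE°cell / 0.0592 = (1)(+0.29) / 0.0592 = 4.9.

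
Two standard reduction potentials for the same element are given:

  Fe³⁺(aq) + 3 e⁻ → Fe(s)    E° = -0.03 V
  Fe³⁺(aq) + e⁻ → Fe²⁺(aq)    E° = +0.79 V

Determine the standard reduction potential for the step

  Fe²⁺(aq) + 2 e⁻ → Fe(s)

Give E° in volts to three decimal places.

Sequential free energies add, so n₃E°₃ = n₁E°₁ + n₂E°₂.
With n₃ = 3, and the known step contributing 1×(+0.79) V, the unknown satisfies 2·E° = 3×(-0.03) − 1×(+0.79) = -0.880.
E° = -0.880 / 2 = -0.440 V.

-0.440 V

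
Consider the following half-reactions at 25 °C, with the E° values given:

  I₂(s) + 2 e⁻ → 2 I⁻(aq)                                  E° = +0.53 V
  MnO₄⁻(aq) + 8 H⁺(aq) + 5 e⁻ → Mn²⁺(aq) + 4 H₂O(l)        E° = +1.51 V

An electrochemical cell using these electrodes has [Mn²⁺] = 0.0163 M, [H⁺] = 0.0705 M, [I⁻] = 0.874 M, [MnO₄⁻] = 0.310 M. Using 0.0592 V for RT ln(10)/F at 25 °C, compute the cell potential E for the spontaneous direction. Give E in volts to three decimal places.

+0.883 V

MnO₄⁻/Mn²⁺ is the cathode (higher E°), I₂/I⁻ the anode: E°cell = +1.51 − (+0.53) = +0.98 V, n = 10.
Overall: 2 MnO₄⁻(aq) + 16 H⁺(aq) + 10 I⁻(aq) → 2 Mn²⁺(aq) + 8 H₂O(l) + 5 I₂(s)
Q = [Mn²⁺]^2 / ([MnO₄⁻]^2·[H⁺]^16·[I⁻]^10); log Q = 16.456.
E = E° − (0.0592/n) log Q = +0.98 − (0.0592/10)(16.456) = +0.883 V.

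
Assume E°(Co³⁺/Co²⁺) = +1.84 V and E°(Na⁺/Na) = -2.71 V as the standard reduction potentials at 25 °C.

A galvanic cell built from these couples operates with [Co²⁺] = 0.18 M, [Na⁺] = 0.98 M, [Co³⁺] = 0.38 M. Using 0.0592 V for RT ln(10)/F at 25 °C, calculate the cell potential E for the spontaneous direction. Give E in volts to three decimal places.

+4.570 V

Co³⁺/Co²⁺ is the cathode (higher E°), Na⁺/Na the anode: E°cell = +1.84 − (-2.71) = +4.55 V, n = 1.
Overall: Co³⁺(aq) + Na(s) → Co²⁺(aq) + Na⁺(aq)
Q = [Co²⁺]·[Na⁺] / ([Co³⁺]); log Q = -0.333.
E = E° − (0.0592/n) log Q = +4.55 − (0.0592/1)(-0.333) = +4.570 V.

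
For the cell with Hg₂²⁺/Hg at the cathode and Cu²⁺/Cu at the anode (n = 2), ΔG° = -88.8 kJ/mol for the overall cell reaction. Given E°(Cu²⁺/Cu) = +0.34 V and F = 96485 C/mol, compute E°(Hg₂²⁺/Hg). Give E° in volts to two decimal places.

+0.80 V

E°cell = −ΔG°/(nF) = −(-88.8×10³)/((2)(96485)) = +0.460 V.
Since Hg₂²⁺/Hg is the cathode and Cu²⁺/Cu the anode, E°cell = E°(Hg₂²⁺/Hg) − E°(Cu²⁺/Cu).
So E°(Hg₂²⁺/Hg) = E°cell + E°(Cu²⁺/Cu) = +0.460 + (+0.34) = +0.80 V.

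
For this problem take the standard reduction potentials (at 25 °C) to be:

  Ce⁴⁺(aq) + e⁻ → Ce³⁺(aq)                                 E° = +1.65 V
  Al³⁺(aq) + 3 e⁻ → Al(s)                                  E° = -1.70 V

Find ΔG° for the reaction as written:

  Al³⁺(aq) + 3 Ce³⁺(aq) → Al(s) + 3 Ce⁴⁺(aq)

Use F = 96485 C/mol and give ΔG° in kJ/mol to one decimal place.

+969.7 kJ/mol

As written, Al³⁺/Al is reduced (cathode) and Ce⁴⁺/Ce³⁺ is oxidised (anode), so E°cell = (-1.70) − (+1.65) = -3.35 V.
Balancing electrons gives n = 3.
ΔG° = −nFE° = −(3)(96485)(-3.35) = 969,674 J = +969.7 kJ/mol.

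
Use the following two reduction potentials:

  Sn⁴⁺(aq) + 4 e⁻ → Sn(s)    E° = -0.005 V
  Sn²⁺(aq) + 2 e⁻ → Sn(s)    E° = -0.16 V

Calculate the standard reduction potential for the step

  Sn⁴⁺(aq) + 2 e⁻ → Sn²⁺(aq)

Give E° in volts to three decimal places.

+0.150 V

Sequential free energies add, so n₃E°₃ = n₁E°₁ + n₂E°₂.
With n₃ = 4, and the known step contributing 2×(-0.16) V, the unknown satisfies 2·E° = 4×(-0.005) − 2×(-0.16) = +0.300.
E° = +0.300 / 2 = +0.150 V.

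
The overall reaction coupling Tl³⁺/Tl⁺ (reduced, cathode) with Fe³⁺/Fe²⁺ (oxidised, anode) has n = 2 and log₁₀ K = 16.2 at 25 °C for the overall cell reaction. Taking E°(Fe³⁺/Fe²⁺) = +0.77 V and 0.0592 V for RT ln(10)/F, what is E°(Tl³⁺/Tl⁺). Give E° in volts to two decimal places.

+1.25 V

E°cell = (0.0592/n)·log K = (0.0592/2)(16.2) = +0.480 V.
Since Tl³⁺/Tl⁺ is the cathode and Fe³⁺/Fe²⁺ the anode, E°cell = E°(Tl³⁺/Tl⁺) − E°(Fe³⁺/Fe²⁺).
So E°(Tl³⁺/Tl⁺) = E°cell + E°(Fe³⁺/Fe²⁺) = +0.480 + (+0.77) = +1.25 V.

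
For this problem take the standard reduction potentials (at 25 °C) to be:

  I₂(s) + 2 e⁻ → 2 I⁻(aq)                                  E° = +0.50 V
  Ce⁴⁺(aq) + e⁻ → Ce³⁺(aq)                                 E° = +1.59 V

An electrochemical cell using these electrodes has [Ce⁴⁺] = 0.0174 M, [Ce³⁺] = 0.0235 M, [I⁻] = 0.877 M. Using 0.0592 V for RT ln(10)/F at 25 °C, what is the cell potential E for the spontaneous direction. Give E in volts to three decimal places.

+1.079 V

Ce⁴⁺/Ce³⁺ is the cathode (higher E°), I₂/I⁻ the anode: E°cell = +1.59 − (+0.50) = +1.09 V, n = 2.
Overall: 2 Ce⁴⁺(aq) + 2 I⁻(aq) → 2 Ce³⁺(aq) + I₂(s)
Q = [Ce³⁺]^2 / ([Ce⁴⁺]^2·[I⁻]^2); log Q = 0.375.
E = E° − (0.0592/n) log Q = +1.09 − (0.0592/2)(0.375) = +1.079 V.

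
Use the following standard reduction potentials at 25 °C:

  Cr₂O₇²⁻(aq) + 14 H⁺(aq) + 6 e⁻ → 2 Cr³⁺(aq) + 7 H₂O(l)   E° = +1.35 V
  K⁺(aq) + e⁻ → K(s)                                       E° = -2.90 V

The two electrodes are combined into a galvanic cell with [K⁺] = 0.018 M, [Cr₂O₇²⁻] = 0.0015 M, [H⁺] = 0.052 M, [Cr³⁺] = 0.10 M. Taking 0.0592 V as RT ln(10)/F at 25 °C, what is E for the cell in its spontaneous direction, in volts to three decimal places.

+4.168 V

Cr₂O₇²⁻/Cr³⁺ is the cathode (higher E°), K⁺/K the anode: E°cell = +1.35 − (-2.90) = +4.25 V, n = 6.
Overall: Cr₂O₇²⁻(aq) + 14 H⁺(aq) + 6 K(s) → 2 Cr³⁺(aq) + 7 H₂O(l) + 6 K⁺(aq)
Q = [Cr³⁺]^2·[K⁺]^6 / ([Cr₂O₇²⁻]·[H⁺]^14); log Q = 8.331.
E = E° − (0.0592/n) log Q = +4.25 − (0.0592/6)(8.331) = +4.168 V.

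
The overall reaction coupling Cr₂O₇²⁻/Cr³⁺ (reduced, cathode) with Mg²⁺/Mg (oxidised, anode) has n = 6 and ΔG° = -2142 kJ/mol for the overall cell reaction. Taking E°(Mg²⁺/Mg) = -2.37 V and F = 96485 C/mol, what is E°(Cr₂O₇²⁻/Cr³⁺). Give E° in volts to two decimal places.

+1.33 V

E°cell = −ΔG°/(nF) = −(-2142×10³)/((6)(96485)) = +3.700 V.
Since Cr₂O₇²⁻/Cr³⁺ is the cathode and Mg²⁺/Mg the anode, E°cell = E°(Cr₂O₇²⁻/Cr³⁺) − E°(Mg²⁺/Mg).
So E°(Cr₂O₇²⁻/Cr³⁺) = E°cell + E°(Mg²⁺/Mg) = +3.700 + (-2.37) = +1.33 V.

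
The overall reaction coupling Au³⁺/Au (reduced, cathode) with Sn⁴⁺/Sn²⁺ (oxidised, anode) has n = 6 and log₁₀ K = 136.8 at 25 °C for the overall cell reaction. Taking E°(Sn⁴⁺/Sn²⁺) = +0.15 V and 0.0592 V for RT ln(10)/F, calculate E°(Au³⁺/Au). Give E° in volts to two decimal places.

E°cell = (0.0592/n)·log K = (0.0592/6)(136.8) = +1.350 V.
Since Au³⁺/Au is the cathode and Sn⁴⁺/Sn²⁺ the anode, E°cell = E°(Au³⁺/Au) − E°(Sn⁴⁺/Sn²⁺).
So E°(Au³⁺/Au) = E°cell + E°(Sn⁴⁺/Sn²⁺) = +1.350 + (+0.15) = +1.50 V.

+1.50 V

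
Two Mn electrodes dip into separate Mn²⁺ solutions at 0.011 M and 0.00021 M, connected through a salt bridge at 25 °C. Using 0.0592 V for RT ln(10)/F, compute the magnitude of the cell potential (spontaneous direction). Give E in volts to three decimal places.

For a concentration cell E°cell = 0. The 0.011 M side is the cathode (reduction is favoured where [Mn²⁺] is higher).
With n = 2, E = −(0.0592/2) log([Mn²⁺]ₐₙ/[Mn²⁺]꜀ₐₜ) = −(0.0592/2) log(0.00021/0.011) = −(0.0592/2)(-1.719) = +0.051 V.

+0.051 V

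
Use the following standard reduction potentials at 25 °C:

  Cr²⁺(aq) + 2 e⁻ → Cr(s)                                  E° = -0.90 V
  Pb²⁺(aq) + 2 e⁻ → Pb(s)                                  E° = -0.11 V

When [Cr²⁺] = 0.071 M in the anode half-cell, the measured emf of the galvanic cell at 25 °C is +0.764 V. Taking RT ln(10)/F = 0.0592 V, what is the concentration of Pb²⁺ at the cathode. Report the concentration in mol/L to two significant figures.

Pb²⁺/Pb is the cathode, Cr²⁺/Cr the anode: E°cell = +0.79 V, n = 2.
Overall reaction: Pb²⁺(aq) + Cr(s) → Pb(s) + Cr²⁺(aq); Q = [Cr²⁺]^1/[Pb²⁺]^1.
From E = E° − (0.0592/n) log Q: log Q = (E° − E)·n/0.0592 = (+0.79 − (+0.764))·2/0.0592 = 0.8784.
So 1·log[Pb²⁺] = 1·log(0.071) − log Q = -1.1487 − (0.8784) = -2.0271; [Pb²⁺] = 10^(-2.0271) ≈ 0.0094 M.

0.0094 M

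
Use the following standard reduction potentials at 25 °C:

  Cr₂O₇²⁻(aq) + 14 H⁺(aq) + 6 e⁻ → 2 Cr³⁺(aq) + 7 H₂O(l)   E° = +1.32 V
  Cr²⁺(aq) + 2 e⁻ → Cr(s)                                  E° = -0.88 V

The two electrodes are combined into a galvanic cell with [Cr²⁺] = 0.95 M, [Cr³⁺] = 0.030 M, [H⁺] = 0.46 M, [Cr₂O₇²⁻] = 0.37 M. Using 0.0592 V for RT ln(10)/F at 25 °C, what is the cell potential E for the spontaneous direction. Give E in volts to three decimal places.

+2.180 V

Cr₂O₇²⁻/Cr³⁺ is the cathode (higher E°), Cr²⁺/Cr the anode: E°cell = +1.32 − (-0.88) = +2.20 V, n = 6.
Overall: Cr₂O₇²⁻(aq) + 14 H⁺(aq) + 3 Cr(s) → 2 Cr³⁺(aq) + 7 H₂O(l) + 3 Cr²⁺(aq)
Q = [Cr³⁺]^2·[Cr²⁺]^3 / ([Cr₂O₇²⁻]·[H⁺]^14); log Q = 2.041.
E = E° − (0.0592/n) log Q = +2.20 − (0.0592/6)(2.041) = +2.180 V.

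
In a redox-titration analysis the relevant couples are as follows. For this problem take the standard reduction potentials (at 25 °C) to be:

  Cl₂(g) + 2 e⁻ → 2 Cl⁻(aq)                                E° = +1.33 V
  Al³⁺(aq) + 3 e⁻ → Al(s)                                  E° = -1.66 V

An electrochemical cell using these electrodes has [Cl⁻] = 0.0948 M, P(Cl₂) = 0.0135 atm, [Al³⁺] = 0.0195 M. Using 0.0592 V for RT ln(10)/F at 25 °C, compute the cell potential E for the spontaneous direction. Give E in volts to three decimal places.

Cl₂/Cl⁻ is the cathode (higher E°), Al³⁺/Al the anode: E°cell = +1.33 − (-1.66) = +2.99 V, n = 6.
Overall: 3 Cl₂(g) + 2 Al(s) → 6 Cl⁻(aq) + 2 Al³⁺(aq)
Q = [Cl⁻]^6·[Al³⁺]^2 / (P(Cl₂)^3); log Q = -3.950.
E = E° − (0.0592/n) log Q = +2.99 − (0.0592/6)(-3.950) = +3.029 V.

+3.029 V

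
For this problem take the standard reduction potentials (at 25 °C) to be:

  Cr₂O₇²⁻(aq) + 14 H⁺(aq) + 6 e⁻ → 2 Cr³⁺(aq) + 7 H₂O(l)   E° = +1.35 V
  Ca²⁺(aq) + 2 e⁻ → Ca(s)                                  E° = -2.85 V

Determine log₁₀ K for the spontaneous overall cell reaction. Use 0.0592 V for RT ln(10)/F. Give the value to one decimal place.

425.7

Cathode: Cr₂O₇²⁻/Cr³⁺; anode: Ca²⁺/Ca. E°cell = +4.20 V, n = 6.
log K = nE°cell / 0.0592 = (6)(+4.20) / 0.0592 = 425.7.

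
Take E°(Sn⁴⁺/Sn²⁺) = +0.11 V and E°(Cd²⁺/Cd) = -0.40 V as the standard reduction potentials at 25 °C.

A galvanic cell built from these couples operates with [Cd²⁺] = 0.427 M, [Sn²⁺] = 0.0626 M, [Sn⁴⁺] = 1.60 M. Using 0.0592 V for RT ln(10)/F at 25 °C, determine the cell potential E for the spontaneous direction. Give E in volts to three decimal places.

+0.563 V

Sn⁴⁺/Sn²⁺ is the cathode (higher E°), Cd²⁺/Cd the anode: E°cell = +0.11 − (-0.40) = +0.51 V, n = 2.
Overall: Sn⁴⁺(aq) + Cd(s) → Sn²⁺(aq) + Cd²⁺(aq)
Q = [Sn²⁺]·[Cd²⁺] / ([Sn⁴⁺]); log Q = -1.777.
E = E° − (0.0592/n) log Q = +0.51 − (0.0592/2)(-1.777) = +0.563 V.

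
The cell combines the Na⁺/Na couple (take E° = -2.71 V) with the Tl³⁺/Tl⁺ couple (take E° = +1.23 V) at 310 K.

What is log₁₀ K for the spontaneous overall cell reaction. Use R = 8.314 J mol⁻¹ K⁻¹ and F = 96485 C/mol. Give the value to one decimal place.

128.1

Cathode: Tl³⁺/Tl⁺; anode: Na⁺/Na. E°cell = (+1.23) − (-2.71) = +3.94 V, with n = 2.
ΔG° = −nFE° = −RT ln K, so ln K = nFE°/(RT) = (2)(96485)(+3.94) / ((8.314)(310)) = 294.995.
log₁₀ K = 294.995 / ln 10 = 128.1.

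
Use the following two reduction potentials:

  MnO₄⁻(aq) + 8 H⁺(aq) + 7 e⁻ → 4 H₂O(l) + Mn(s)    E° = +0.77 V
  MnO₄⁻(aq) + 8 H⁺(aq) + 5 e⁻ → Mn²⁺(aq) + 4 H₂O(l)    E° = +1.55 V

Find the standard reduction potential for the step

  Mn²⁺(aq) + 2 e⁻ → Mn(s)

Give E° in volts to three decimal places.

-1.180 V

Sequential free energies add, so n₃E°₃ = n₁E°₁ + n₂E°₂.
With n₃ = 7, and the known step contributing 5×(+1.55) V, the unknown satisfies 2·E° = 7×(+0.77) − 5×(+1.55) = -2.360.
E° = -2.360 / 2 = -1.180 V.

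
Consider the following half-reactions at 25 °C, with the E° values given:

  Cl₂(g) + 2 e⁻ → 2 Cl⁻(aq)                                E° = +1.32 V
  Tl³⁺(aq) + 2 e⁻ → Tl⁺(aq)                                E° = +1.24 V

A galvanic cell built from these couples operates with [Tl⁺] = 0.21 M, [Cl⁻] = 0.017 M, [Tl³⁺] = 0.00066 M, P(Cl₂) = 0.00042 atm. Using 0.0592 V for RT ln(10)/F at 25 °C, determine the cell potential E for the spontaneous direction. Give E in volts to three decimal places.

+0.159 V

Cl₂/Cl⁻ is the cathode (higher E°), Tl³⁺/Tl⁺ the anode: E°cell = +1.32 − (+1.24) = +0.08 V, n = 2.
Overall: Cl₂(g) + Tl⁺(aq) → 2 Cl⁻(aq) + Tl³⁺(aq)
Q = [Cl⁻]^2·[Tl³⁺] / (P(Cl₂)·[Tl⁺]); log Q = -2.665.
E = E° − (0.0592/n) log Q = +0.08 − (0.0592/2)(-2.665) = +0.159 V.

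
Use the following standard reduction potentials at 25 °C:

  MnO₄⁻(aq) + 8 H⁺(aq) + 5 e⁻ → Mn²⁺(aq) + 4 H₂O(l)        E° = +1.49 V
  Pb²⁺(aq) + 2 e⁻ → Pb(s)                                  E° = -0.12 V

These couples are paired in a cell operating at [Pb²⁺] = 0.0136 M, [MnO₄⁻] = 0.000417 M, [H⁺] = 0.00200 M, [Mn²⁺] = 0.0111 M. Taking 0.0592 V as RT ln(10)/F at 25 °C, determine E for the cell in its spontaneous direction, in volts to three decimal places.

+1.393 V

MnO₄⁻/Mn²⁺ is the cathode (higher E°), Pb²⁺/Pb the anode: E°cell = +1.49 − (-0.12) = +1.61 V, n = 10.
Overall: 2 MnO₄⁻(aq) + 16 H⁺(aq) + 5 Pb(s) → 2 Mn²⁺(aq) + 8 H₂O(l) + 5 Pb²⁺(aq)
Q = [Mn²⁺]^2·[Pb²⁺]^5 / ([MnO₄⁻]^2·[H⁺]^16); log Q = 36.702.
E = E° − (0.0592/n) log Q = +1.61 − (0.0592/10)(36.702) = +1.393 V.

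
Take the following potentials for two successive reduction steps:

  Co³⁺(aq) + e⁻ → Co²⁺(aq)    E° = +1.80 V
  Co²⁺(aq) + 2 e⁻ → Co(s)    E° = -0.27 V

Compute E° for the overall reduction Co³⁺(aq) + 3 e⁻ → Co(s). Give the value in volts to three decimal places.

Since ΔG° = −nFE° is additive over sequential reductions, n₃E°₃ = n₁E°₁ + n₂E°₂.
E°₃ = (1×+1.80 + 2×-0.27) / 3 = (+1.260) / 3 = +0.420 V.
E° values themselves are not directly additive — weighting by electron count is essential.

+0.420 V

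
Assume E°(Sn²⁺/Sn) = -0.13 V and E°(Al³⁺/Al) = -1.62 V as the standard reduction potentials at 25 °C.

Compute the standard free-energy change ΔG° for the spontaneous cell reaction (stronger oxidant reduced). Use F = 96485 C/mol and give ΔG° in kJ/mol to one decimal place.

-862.6 kJ/mol

Sn²⁺/Sn (E° = -0.13 V) is the cathode; Al³⁺/Al (E° = -1.62 V) is the anode, so E°cell = +1.49 V.
Balancing electrons gives n = 6 (lcm of 2 and 3).
ΔG° = −nFE° = −(6)(96485)(+1.49) = -862,576 J = -862.6 kJ/mol.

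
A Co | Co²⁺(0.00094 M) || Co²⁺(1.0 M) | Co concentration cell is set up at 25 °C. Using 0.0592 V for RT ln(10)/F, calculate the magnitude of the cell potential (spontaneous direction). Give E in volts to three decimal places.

+0.090 V

For a concentration cell E°cell = 0. The 1.0 M side is the cathode (reduction is favoured where [Co²⁺] is higher).
With n = 2, E = −(0.0592/2) log([Co²⁺]ₐₙ/[Co²⁺]꜀ₐₜ) = −(0.0592/2) log(0.00094/1) = −(0.0592/2)(-3.027) = +0.090 V.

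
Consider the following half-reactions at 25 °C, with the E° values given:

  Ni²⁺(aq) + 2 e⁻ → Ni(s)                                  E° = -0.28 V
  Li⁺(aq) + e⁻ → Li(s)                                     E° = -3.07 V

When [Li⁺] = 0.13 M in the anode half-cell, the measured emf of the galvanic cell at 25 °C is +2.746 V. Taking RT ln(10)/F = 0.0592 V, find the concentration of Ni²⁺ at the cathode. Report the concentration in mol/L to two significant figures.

Ni²⁺/Ni is the cathode, Li⁺/Li the anode: E°cell = +2.79 V, n = 2.
Overall reaction: Ni²⁺(aq) + 2 Li(s) → Ni(s) + 2 Li⁺(aq); Q = [Li⁺]^2/[Ni²⁺]^1.
From E = E° − (0.0592/n) log Q: log Q = (E° − E)·n/0.0592 = (+2.79 − (+2.746))·2/0.0592 = 1.4865.
So 1·log[Ni²⁺] = 2·log(0.13) − log Q = -1.7721 − (1.4865) = -3.2586; [Ni²⁺] = 10^(-3.2586) ≈ 0.00055 M.

0.00055 M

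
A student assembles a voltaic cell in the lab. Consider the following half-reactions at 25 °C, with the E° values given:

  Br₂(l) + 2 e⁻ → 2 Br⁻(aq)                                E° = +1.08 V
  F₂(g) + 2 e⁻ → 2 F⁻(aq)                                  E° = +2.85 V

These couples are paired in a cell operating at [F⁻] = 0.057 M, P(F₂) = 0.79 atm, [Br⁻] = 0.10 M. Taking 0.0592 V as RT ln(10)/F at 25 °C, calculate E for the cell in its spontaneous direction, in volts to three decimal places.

+1.781 V

F₂/F⁻ is the cathode (higher E°), Br₂/Br⁻ the anode: E°cell = +2.85 − (+1.08) = +1.77 V, n = 2.
Overall: F₂(g) + 2 Br⁻(aq) → 2 F⁻(aq) + Br₂(l)
Q = [F⁻]^2 / (P(F₂)·[Br⁻]^2); log Q = -0.386.
E = E° − (0.0592/n) log Q = +1.77 − (0.0592/2)(-0.386) = +1.781 V.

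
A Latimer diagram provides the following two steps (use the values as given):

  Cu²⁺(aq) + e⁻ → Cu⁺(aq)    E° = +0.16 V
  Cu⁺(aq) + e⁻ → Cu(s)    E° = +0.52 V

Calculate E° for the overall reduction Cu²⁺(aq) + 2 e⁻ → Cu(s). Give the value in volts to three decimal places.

Since ΔG° = −nFE° is additive over sequential reductions, n₃E°₃ = n₁E°₁ + n₂E°₂.
E°₃ = (1×+0.16 + 1×+0.52) / 2 = (+0.680) / 2 = +0.340 V.

+0.340 V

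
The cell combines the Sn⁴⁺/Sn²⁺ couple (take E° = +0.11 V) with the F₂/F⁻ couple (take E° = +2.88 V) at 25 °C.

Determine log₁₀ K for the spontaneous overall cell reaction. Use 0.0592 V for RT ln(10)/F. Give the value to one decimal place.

Cathode: F₂/F⁻; anode: Sn⁴⁺/Sn²⁺. E°cell = +2.77 V, n = 2.
log K = nE°cell / 0.0592 = (2)(+2.77) / 0.0592 = 93.6.

93.6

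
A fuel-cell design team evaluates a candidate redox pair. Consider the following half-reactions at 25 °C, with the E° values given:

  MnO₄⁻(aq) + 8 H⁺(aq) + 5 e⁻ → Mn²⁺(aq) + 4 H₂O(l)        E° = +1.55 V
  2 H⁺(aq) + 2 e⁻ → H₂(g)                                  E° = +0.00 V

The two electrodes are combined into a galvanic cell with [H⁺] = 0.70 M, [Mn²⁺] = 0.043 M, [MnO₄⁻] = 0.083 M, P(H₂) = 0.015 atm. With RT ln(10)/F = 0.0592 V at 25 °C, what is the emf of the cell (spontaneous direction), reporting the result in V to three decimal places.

+1.494 V

MnO₄⁻/Mn²⁺ is the cathode (higher E°), H⁺/H₂ the anode: E°cell = +1.55 − (+0.00) = +1.55 V, n = 10.
Overall: 2 MnO₄⁻(aq) + 6 H⁺(aq) + 5 H₂(g) → 2 Mn²⁺(aq) + 8 H₂O(l)
Q = [Mn²⁺]^2 / ([MnO₄⁻]^2·[H⁺]^6·P(H₂)^5); log Q = 9.478.
E = E° − (0.0592/n) log Q = +1.55 − (0.0592/10)(9.478) = +1.494 V.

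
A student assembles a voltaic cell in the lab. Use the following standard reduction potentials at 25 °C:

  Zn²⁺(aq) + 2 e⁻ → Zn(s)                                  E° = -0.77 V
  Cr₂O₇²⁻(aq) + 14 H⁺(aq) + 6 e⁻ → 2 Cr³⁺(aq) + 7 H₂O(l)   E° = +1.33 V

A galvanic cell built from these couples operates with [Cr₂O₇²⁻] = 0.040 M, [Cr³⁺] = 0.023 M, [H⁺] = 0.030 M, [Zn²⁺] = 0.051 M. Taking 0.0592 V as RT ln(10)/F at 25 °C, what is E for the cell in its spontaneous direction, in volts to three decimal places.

Cr₂O₇²⁻/Cr³⁺ is the cathode (higher E°), Zn²⁺/Zn the anode: E°cell = +1.33 − (-0.77) = +2.10 V, n = 6.
Overall: Cr₂O₇²⁻(aq) + 14 H⁺(aq) + 3 Zn(s) → 2 Cr³⁺(aq) + 7 H₂O(l) + 3 Zn²⁺(aq)
Q = [Cr³⁺]^2·[Zn²⁺]^3 / ([Cr₂O₇²⁻]·[H⁺]^14); log Q = 15.564.
E = E° − (0.0592/n) log Q = +2.10 − (0.0592/6)(15.564) = +1.946 V.

+1.946 V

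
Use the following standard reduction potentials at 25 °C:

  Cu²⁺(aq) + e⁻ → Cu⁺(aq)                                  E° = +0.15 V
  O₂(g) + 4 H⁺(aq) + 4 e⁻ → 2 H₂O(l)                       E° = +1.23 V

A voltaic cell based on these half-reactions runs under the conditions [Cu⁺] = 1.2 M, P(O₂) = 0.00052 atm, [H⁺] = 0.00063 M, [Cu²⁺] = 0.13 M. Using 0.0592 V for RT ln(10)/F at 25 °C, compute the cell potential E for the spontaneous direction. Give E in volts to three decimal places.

+0.899 V

O₂/H₂O is the cathode (higher E°), Cu²⁺/Cu⁺ the anode: E°cell = +1.23 − (+0.15) = +1.08 V, n = 4.
Overall: O₂(g) + 4 H⁺(aq) + 4 Cu⁺(aq) → 2 H₂O(l) + 4 Cu²⁺(aq)
Q = [Cu²⁺]^4 / (P(O₂)·[H⁺]^4·[Cu⁺]^4); log Q = 12.226.
E = E° − (0.0592/n) log Q = +1.08 − (0.0592/4)(12.226) = +0.899 V.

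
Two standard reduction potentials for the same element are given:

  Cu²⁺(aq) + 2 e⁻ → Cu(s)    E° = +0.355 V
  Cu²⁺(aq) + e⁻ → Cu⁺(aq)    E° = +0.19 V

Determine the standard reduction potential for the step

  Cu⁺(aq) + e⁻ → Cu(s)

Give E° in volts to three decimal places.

+0.520 V

Sequential free energies add, so n₃E°₃ = n₁E°₁ + n₂E°₂.
With n₃ = 2, and the known step contributing 1×(+0.19) V, the unknown satisfies 1·E° = 2×(+0.355) − 1×(+0.19) = +0.520.
E° = +0.520 / 1 = +0.520 V.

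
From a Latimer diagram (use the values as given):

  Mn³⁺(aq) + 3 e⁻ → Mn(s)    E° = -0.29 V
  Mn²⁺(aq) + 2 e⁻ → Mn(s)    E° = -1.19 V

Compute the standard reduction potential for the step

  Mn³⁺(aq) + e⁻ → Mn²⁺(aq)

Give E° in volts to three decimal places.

Sequential free energies add, so n₃E°₃ = n₁E°₁ + n₂E°₂.
With n₃ = 3, and the known step contributing 2×(-1.19) V, the unknown satisfies 1·E° = 3×(-0.29) − 2×(-1.19) = +1.510.
E° = +1.510 / 1 = +1.510 V.

+1.510 V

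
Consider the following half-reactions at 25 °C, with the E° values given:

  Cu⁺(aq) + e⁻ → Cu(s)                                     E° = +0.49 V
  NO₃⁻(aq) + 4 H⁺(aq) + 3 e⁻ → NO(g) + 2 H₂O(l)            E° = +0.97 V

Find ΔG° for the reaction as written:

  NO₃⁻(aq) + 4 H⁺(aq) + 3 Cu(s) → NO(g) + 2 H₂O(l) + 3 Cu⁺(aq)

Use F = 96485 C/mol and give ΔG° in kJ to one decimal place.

As written, NO₃⁻/NO is reduced (cathode) and Cu⁺/Cu is oxidised (anode), so E°cell = (+0.97) − (+0.49) = +0.48 V.
Balancing electrons gives n = 3.
ΔG° = −nFE° = −(3)(96485)(+0.48) = -138,938 J = -138.9 kJ.

-138.9 kJ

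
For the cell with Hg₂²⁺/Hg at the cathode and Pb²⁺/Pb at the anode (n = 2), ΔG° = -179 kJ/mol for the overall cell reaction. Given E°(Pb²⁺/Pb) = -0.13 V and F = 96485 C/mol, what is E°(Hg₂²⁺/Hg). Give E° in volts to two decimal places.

E°cell = −ΔG°/(nF) = −(-179×10³)/((2)(96485)) = +0.928 V.
Since Hg₂²⁺/Hg is the cathode and Pb²⁺/Pb the anode, E°cell = E°(Hg₂²⁺/Hg) − E°(Pb²⁺/Pb).
So E°(Hg₂²⁺/Hg) = E°cell + E°(Pb²⁺/Pb) = +0.928 + (-0.13) = +0.80 V.

+0.80 V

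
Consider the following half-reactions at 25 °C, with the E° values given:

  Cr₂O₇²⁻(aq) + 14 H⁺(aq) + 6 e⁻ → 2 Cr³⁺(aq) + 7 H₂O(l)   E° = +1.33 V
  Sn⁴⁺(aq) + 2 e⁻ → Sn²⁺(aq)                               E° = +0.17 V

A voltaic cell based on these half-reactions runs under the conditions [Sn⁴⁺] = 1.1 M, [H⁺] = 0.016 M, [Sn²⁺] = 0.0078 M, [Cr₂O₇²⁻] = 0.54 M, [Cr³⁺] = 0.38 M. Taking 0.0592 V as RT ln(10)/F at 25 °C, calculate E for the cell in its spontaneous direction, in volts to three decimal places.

+0.854 V

Cr₂O₇²⁻/Cr³⁺ is the cathode (higher E°), Sn⁴⁺/Sn²⁺ the anode: E°cell = +1.33 − (+0.17) = +1.16 V, n = 6.
Overall: Cr₂O₇²⁻(aq) + 14 H⁺(aq) + 3 Sn²⁺(aq) → 2 Cr³⁺(aq) + 7 H₂O(l) + 3 Sn⁴⁺(aq)
Q = [Cr³⁺]^2·[Sn⁴⁺]^3 / ([Cr₂O₇²⁻]·[H⁺]^14·[Sn²⁺]^3); log Q = 31.017.
E = E° − (0.0592/n) log Q = +1.16 − (0.0592/6)(31.017) = +0.854 V.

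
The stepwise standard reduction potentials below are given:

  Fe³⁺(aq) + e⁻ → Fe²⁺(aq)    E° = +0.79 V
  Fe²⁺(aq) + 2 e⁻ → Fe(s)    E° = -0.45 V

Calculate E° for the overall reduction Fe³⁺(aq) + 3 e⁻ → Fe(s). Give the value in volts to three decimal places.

-0.037 V

Since ΔG° = −nFE° is additive over sequential reductions, n₃E°₃ = n₁E°₁ + n₂E°₂.
E°₃ = (1×+0.79 + 2×-0.45) / 3 = (-0.110) / 3 = -0.037 V.
E° values themselves are not directly additive — weighting by electron count is essential.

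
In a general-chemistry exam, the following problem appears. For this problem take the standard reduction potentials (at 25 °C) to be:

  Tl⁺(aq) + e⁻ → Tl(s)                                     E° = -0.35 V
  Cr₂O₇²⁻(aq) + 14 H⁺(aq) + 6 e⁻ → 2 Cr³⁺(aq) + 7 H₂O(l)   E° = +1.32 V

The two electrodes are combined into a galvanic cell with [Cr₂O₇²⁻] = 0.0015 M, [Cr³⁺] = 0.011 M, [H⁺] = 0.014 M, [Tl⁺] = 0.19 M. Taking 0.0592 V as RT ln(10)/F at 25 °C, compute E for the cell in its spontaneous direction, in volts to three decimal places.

+1.467 V

Cr₂O₇²⁻/Cr³⁺ is the cathode (higher E°), Tl⁺/Tl the anode: E°cell = +1.32 − (-0.35) = +1.67 V, n = 6.
Overall: Cr₂O₇²⁻(aq) + 14 H⁺(aq) + 6 Tl(s) → 2 Cr³⁺(aq) + 7 H₂O(l) + 6 Tl⁺(aq)
Q = [Cr³⁺]^2·[Tl⁺]^6 / ([Cr₂O₇²⁻]·[H⁺]^14); log Q = 20.533.
E = E° − (0.0592/n) log Q = +1.67 − (0.0592/6)(20.533) = +1.467 V.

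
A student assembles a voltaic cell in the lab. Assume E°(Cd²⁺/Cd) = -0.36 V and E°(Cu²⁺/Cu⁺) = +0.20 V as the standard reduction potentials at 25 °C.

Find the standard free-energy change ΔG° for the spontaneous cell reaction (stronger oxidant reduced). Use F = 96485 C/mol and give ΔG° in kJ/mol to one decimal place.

Cu²⁺/Cu⁺ (E° = +0.20 V) is the cathode; Cd²⁺/Cd (E° = -0.36 V) is the anode, so E°cell = +0.56 V.
Balancing electrons gives n = 2 (lcm of 1 and 2).
ΔG° = −nFE° = −(2)(96485)(+0.56) = -108,063 J = -108.1 kJ/mol.

-108.1 kJ/mol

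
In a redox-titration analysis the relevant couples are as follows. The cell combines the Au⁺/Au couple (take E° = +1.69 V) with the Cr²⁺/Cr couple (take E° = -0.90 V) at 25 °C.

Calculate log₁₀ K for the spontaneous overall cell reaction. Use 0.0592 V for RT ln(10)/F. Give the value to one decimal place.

Cathode: Au⁺/Au; anode: Cr²⁺/Cr. E°cell = +2.59 V, n = 2.
log K = nE°cell / 0.0592 = (2)(+2.59) / 0.0592 = 87.5.

87.5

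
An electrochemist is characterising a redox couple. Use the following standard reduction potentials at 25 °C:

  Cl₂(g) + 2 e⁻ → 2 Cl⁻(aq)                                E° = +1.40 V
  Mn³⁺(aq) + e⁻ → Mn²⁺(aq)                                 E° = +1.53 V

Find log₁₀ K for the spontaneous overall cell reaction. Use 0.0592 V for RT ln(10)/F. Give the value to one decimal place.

Cathode: Mn³⁺/Mn²⁺; anode: Cl₂/Cl⁻. E°cell = +0.13 V, n = 2.
log K = nE°cell / 0.0592 = (2)(+0.13) / 0.0592 = 4.4.

4.4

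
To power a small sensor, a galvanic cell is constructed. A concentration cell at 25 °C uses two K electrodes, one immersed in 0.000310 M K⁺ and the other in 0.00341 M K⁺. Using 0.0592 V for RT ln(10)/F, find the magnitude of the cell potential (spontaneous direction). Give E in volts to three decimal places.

+0.062 V

For a concentration cell E°cell = 0. The 0.00341 M side is the cathode (reduction is favoured where [K⁺] is higher).
With n = 1, E = −(0.0592/1) log([K⁺]ₐₙ/[K⁺]꜀ₐₜ) = −(0.0592/1) log(0.00031/0.00341) = −(0.0592/1)(-1.041) = +0.062 V.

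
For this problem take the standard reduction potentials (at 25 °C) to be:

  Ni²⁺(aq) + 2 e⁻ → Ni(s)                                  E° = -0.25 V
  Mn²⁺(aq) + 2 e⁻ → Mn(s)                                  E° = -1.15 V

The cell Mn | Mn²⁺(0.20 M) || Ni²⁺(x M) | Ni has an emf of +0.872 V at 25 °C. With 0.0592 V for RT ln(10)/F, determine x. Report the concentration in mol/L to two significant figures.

0.023 M

Ni²⁺/Ni is the cathode, Mn²⁺/Mn the anode: E°cell = +0.90 V, n = 2.
Overall reaction: Ni²⁺(aq) + Mn(s) → Ni(s) + Mn²⁺(aq); Q = [Mn²⁺]^1/[Ni²⁺]^1.
From E = E° − (0.0592/n) log Q: log Q = (E° − E)·n/0.0592 = (+0.90 − (+0.872))·2/0.0592 = 0.9459.
So 1·log[Ni²⁺] = 1·log(0.2) − log Q = -0.6990 − (0.9459) = -1.6449; [Ni²⁺] = 10^(-1.6449) ≈ 0.023 M.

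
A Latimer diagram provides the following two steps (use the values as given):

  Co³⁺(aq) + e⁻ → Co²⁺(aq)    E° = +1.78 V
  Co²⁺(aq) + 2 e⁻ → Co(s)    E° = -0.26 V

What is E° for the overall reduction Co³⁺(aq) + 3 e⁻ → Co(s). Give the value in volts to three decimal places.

Adding the free-energy changes (−nFE°) of the two steps gives −n₃FE°₃ = −n₁FE°₁ − n₂FE°₂.
E°₃ = (1×+1.78 + 2×-0.26) / 3 = (+1.260) / 3 = +0.420 V.
E° values themselves are not directly additive — weighting by electron count is essential.

+0.420 V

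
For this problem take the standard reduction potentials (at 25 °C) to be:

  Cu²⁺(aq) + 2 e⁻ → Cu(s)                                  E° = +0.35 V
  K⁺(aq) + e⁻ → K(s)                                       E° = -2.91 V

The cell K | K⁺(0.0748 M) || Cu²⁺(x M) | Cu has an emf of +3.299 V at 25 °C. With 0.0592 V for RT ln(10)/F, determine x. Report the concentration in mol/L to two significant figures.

Cu²⁺/Cu is the cathode, K⁺/K the anode: E°cell = +3.26 V, n = 2.
Overall reaction: Cu²⁺(aq) + 2 K(s) → Cu(s) + 2 K⁺(aq); Q = [K⁺]^2/[Cu²⁺]^1.
From E = E° − (0.0592/n) log Q: log Q = (E° − E)·n/0.0592 = (+3.26 − (+3.299))·2/0.0592 = -1.3176.
So 1·log[Cu²⁺] = 2·log(0.0748) − log Q = -2.2522 − (-1.3176) = -0.9346; [Cu²⁺] = 10^(-0.9346) ≈ 0.12 M.

0.12 M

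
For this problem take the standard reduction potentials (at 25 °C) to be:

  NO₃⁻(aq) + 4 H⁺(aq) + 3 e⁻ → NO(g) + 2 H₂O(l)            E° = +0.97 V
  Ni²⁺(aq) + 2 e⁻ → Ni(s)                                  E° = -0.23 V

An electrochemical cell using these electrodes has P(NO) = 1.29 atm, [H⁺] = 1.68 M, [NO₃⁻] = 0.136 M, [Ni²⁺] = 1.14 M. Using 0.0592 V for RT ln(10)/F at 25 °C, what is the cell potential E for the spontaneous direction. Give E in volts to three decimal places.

+1.197 V

NO₃⁻/NO is the cathode (higher E°), Ni²⁺/Ni the anode: E°cell = +0.97 − (-0.23) = +1.20 V, n = 6.
Overall: 2 NO₃⁻(aq) + 8 H⁺(aq) + 3 Ni(s) → 2 NO(g) + 4 H₂O(l) + 3 Ni²⁺(aq)
Q = P(NO)^2·[Ni²⁺]^3 / ([NO₃⁻]^2·[H⁺]^8); log Q = 0.322.
E = E° − (0.0592/n) log Q = +1.20 − (0.0592/6)(0.322) = +1.197 V.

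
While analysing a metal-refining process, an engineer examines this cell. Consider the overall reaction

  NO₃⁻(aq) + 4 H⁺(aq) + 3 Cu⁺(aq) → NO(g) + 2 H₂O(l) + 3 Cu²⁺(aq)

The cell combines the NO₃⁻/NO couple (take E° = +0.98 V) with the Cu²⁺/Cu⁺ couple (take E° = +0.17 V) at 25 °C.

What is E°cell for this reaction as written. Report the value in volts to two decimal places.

The NO₃⁻/NO couple has the higher reduction potential, so it is the cathode; Cu²⁺/Cu⁺ is oxidised at the anode.
E°cell = E°(cathode) − E°(anode) = (+0.98) − (+0.17) = +0.81 V.

+0.81 V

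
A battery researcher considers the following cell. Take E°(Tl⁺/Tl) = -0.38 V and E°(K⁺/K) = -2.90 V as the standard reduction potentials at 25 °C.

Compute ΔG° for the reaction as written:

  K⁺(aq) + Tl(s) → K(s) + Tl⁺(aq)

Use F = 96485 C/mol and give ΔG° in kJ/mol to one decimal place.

As written, K⁺/K is reduced (cathode) and Tl⁺/Tl is oxidised (anode), so E°cell = (-2.90) − (-0.38) = -2.52 V.
Balancing electrons gives n = 1.
ΔG° = −nFE° = −(1)(96485)(-2.52) = 243,142 J = +243.1 kJ/mol.

+243.1 kJ/mol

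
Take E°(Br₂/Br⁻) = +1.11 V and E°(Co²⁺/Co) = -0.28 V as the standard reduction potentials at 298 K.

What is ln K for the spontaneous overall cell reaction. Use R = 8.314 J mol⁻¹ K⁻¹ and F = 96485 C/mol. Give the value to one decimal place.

Cathode: Br₂/Br⁻; anode: Co²⁺/Co. E°cell = (+1.11) − (-0.28) = +1.39 V, with n = 2.
ΔG° = −nFE° = −RT ln K, so ln K = nFE°/(RT) = (2)(96485)(+1.39) / ((8.314)(298)) = 108.263.

108.3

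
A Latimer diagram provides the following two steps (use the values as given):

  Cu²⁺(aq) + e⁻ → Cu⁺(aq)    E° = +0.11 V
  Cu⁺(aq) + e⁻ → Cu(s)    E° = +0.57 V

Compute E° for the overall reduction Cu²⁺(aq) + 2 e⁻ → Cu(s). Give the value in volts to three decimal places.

+0.340 V

Since ΔG° = −nFE° is additive over sequential reductions, n₃E°₃ = n₁E°₁ + n₂E°₂.
E°₃ = (1×+0.11 + 1×+0.57) / 2 = (+0.680) / 2 = +0.340 V.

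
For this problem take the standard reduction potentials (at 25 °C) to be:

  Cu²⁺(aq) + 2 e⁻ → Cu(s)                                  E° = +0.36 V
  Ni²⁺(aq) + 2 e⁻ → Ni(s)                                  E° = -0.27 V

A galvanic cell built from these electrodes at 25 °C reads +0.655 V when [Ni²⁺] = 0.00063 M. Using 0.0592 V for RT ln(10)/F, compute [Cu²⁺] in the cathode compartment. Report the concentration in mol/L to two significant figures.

0.0044 M

Cu²⁺/Cu is the cathode, Ni²⁺/Ni the anode: E°cell = +0.63 V, n = 2.
Overall reaction: Cu²⁺(aq) + Ni(s) → Cu(s) + Ni²⁺(aq); Q = [Ni²⁺]^1/[Cu²⁺]^1.
From E = E° − (0.0592/n) log Q: log Q = (E° − E)·n/0.0592 = (+0.63 − (+0.655))·2/0.0592 = -0.8446.
So 1·log[Cu²⁺] = 1·log(0.00063) − log Q = -3.2007 − (-0.8446) = -2.3561; [Cu²⁺] = 10^(-2.3561) ≈ 0.0044 M.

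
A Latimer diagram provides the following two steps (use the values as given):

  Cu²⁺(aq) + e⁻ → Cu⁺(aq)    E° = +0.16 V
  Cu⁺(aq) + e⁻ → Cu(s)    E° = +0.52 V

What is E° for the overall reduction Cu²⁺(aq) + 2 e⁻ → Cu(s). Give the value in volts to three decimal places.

Adding the free-energy changes (−nFE°) of the two steps gives −n₃FE°₃ = −n₁FE°₁ − n₂FE°₂.
E°₃ = (1×+0.16 + 1×+0.52) / 2 = (+0.680) / 2 = +0.340 V.

+0.340 V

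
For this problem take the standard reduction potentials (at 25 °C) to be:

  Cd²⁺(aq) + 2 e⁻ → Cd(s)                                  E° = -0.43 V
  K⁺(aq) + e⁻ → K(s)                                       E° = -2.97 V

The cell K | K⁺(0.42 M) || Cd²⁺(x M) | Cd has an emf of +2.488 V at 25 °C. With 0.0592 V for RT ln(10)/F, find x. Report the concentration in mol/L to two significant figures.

0.0031 M

Cd²⁺/Cd is the cathode, K⁺/K the anode: E°cell = +2.54 V, n = 2.
Overall reaction: Cd²⁺(aq) + 2 K(s) → Cd(s) + 2 K⁺(aq); Q = [K⁺]^2/[Cd²⁺]^1.
From E = E° − (0.0592/n) log Q: log Q = (E° − E)·n/0.0592 = (+2.54 − (+2.488))·2/0.0592 = 1.7568.
So 1·log[Cd²⁺] = 2·log(0.42) − log Q = -0.7535 − (1.7568) = -2.5103; [Cd²⁺] = 10^(-2.5103) ≈ 0.0031 M.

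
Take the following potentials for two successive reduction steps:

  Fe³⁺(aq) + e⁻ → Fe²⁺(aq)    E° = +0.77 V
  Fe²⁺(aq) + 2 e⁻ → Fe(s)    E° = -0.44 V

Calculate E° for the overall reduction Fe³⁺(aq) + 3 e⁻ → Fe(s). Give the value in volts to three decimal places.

-0.037 V

Since ΔG° = −nFE° is additive over sequential reductions, n₃E°₃ = n₁E°₁ + n₂E°₂.
E°₃ = (1×+0.77 + 2×-0.44) / 3 = (-0.110) / 3 = -0.037 V.
Simply averaging or adding the two E° values would be wrong; the electron-weighted sum is required.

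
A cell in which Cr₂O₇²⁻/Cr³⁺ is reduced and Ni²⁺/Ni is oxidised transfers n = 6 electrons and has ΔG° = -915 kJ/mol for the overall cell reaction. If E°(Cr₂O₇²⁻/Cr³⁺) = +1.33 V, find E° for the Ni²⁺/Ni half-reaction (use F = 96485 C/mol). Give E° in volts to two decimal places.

-0.25 V

E°cell = −ΔG°/(nF) = −(-915×10³)/((6)(96485)) = +1.581 V.
Since Cr₂O₇²⁻/Cr³⁺ is the cathode and Ni²⁺/Ni the anode, E°cell = E°(Cr₂O₇²⁻/Cr³⁺) − E°(Ni²⁺/Ni).
So E°(Ni²⁺/Ni) = E°(Cr₂O₇²⁻/Cr³⁺) − E°cell = (+1.33) − (+1.581) = -0.25 V.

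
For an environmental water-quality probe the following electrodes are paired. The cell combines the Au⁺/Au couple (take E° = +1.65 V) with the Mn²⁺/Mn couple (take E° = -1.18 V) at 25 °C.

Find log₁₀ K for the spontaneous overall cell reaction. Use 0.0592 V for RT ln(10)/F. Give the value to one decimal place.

95.6

Cathode: Au⁺/Au; anode: Mn²⁺/Mn. E°cell = +2.83 V, n = 2.
log K = nE°cell / 0.0592 = (2)(+2.83) / 0.0592 = 95.6.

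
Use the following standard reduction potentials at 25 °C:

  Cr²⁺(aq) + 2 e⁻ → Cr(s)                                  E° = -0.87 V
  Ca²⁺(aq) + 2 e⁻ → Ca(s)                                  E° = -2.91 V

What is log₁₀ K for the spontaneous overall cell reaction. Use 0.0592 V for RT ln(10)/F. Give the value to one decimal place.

Cathode: Cr²⁺/Cr; anode: Ca²⁺/Ca. E°cell = +2.04 V, n = 2.
log K = nE°cell / 0.0592 = (2)(+2.04) / 0.0592 = 68.9.

68.9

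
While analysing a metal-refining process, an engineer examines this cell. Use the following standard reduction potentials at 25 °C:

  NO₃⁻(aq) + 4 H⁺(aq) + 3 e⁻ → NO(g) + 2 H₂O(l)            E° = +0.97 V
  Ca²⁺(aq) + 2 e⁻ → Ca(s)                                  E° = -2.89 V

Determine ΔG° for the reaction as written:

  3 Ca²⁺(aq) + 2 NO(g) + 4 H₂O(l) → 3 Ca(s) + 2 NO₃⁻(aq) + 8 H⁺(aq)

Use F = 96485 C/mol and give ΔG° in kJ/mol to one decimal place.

As written, Ca²⁺/Ca is reduced (cathode) and NO₃⁻/NO is oxidised (anode), so E°cell = (-2.89) − (+0.97) = -3.86 V.
Balancing electrons gives n = 6.
ΔG° = −nFE° = −(6)(96485)(-3.86) = 2,234,593 J = +2234.6 kJ/mol.

+2234.6 kJ/mol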